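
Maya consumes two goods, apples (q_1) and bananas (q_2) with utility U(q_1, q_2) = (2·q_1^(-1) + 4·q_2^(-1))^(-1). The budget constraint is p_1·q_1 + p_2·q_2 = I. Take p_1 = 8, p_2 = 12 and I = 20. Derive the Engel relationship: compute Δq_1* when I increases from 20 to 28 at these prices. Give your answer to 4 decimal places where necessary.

Δq_1* = 0.366

MRS = MU_q_1/MU_q_2 = (1/2)·(q_2/q_1)^(2). Set equal to p_1/p_2.
Hence q_2/q_1 = (2·p_1/p_2)^(1/(2)), i.e. raised to the 0.5 power.
Substitute q_2 = (q_2/q_1)·q_1 into the budget: q_1* = I/(p_1 + p_2·(q_2/q_1)).
Numerically q_2/q_1 = 1.154701, so q_1* = 20/(8 + 12·1.154701) = 0.9151.
At I' = 28: q_1* = 1.2811. Change: 1.2811 − 0.9151 = 0.366.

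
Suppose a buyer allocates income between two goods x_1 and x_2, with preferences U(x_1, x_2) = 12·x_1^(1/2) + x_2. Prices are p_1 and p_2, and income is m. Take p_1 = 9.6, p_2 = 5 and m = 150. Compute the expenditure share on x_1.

share on x_1 = 0.625

MU_x_1 = 6/√x_1, MU_x_2 = 1. Tangency: 6/√x_1 = p_1/p_2.
Thus x_1* = (6·p_2/p_1)² — independent of m — with the rest of income spent on x_2.
Plugging in: x_1* = (6·5/9.6)² = 9.7656, x_2* = 11.25.
Expenditure on x_1: 9.6·9.7656 = 93.75; share = 0.625.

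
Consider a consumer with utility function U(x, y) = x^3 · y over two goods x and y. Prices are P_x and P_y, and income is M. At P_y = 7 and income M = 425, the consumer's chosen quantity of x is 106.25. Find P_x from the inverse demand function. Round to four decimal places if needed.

Tangency: MRS = 3·y/x = P_x/P_y.
Rearranging, P_y·y = (1/3)·P_x·x. Substituting into the budget gives P_x·x·(1 + (1/3)) = M.
Demand: x*(P_x,P_y,M) = 0.75·M/P_x and y* = 0.25·M/P_y.
Set x* = 106.25 in the demand function and solve for P_x: P_x = 3.

P_x = 3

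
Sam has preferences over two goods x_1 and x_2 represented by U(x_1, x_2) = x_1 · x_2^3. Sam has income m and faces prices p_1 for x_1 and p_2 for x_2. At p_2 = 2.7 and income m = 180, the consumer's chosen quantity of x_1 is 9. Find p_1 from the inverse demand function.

Tangency: MRS = (1/3)·x_2/x_1 = p_1/p_2.
So p_2·x_2 = 3·p_1·x_1; combined with the budget, a share 0.25 of income goes to x_1.
Demand: x_1*(p_1,p_2,m) = 0.25·m/p_1 and x_2* = 0.75·m/p_2.
Set x_1* = 9 in the demand function and solve for p_1: p_1 = 5.

p_1 = 5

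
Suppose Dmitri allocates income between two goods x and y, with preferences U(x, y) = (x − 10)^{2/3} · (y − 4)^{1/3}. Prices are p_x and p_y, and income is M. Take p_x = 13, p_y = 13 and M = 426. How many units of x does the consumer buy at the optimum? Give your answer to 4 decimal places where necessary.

x* = 22.5128

This is Cobb-Douglas in (x−10, y−4): tangency gives 2/3·p_y·(y−4) = 1/3·p_x·(x−10).
After buying the subsistence bundle (10, 4), a share 2/3 of the remaining income goes to x: x* = 10 + 2/3·(M − 10p_x − 4p_y)/p_x.
Discretionary income = 426 − 10·13 − 4·13 = 244; x* = 10 + 2/3·244/13 = 22.5128.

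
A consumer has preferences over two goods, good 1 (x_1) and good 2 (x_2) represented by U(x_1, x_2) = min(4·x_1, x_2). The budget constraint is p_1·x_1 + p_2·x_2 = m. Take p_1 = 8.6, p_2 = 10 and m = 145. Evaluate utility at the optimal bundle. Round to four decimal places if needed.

V = 11.9342

With perfect complements, no substitution: consume in ratio x_1:x_2 = 1:4.
Budget: p_1·x_1 + p_2·4·x_1 = m, so (p_1 + 4·p_2)·x_1 = m.
Demand: x_1*(p_1,p_2,m) = m/(p_1 + 4·p_2), x_2* = 4·m/(p_1 + 4·p_2).
Here 8.6 + 4·10 = 48.6, giving x_1* = 2.9835 and x_2* = 11.9342.
Utility at the optimum: U(2.9835, 11.9342) = 11.9342.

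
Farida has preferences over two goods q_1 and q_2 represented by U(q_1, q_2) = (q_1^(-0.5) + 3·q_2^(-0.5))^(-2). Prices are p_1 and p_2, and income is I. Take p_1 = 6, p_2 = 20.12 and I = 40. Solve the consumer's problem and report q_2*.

From the CES first-order condition, (1/3)·(q_2/q_1)^(1.5) = p_1/p_2.
Solve for the ratio: q_2/q_1 = [3·p_1/p_2]^(2/3).
Substitute q_2 = (q_2/q_1)·q_1 into the budget: q_1* = I/(p_1 + p_2·(q_2/q_1)).
Numerically q_2/q_1 = 0.92846, so q_1* = 40/(6 + 20.12·0.92846) = 1.6207 and q_2* = 0.92846·1.6207 = 1.5048.

q_2* = 1.5048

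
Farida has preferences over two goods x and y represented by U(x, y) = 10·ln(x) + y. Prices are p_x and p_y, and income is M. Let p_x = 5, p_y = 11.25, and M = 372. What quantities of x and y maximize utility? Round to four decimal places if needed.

MU_x = 10/x, MU_y = 1. Tangency: 10/x = p_x/p_y.
So x*(p_x,p_y) = 10·p_y/p_x, independent of income; and y* = (M − 10·p_y)/p_y.
At the given prices: x* = 10·11.25/5 = 22.5, and y* = 23.0667.

x* = 22.5, y* = 23.0667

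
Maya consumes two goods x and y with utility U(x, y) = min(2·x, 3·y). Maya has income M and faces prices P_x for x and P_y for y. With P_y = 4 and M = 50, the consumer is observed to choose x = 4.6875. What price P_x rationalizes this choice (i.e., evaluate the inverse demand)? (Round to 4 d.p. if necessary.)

P_x = 8

With perfect complements, no substitution: consume in ratio x:y = 3:2.
Budget: P_x·x + P_y·(2/3)·x = M, so (3·P_x + 2·P_y)·x = 3·M.
Demand: x*(P_x,P_y,M) = 3·M/(3·P_x + 2·P_y), y* = 2·M/(3·P_x + 2·P_y).
Set x* = 4.6875 in the demand function and solve for P_x: P_x = 8.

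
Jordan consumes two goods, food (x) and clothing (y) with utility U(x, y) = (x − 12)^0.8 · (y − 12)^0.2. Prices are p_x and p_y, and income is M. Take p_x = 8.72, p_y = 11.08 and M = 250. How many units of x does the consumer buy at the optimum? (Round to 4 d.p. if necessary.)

x* = 13.1376

Let x' = x−12, y' = y−12. MRS = 4·y'/x' = p_x/p_y.
After buying the subsistence bundle (12, 12), a share 0.8 of the remaining income goes to x: x* = 12 + 0.8·(M − 12p_x − 12p_y)/p_x.
Discretionary income = 250 − 12·8.72 − 12·11.08 = 12.4; x* = 12 + 0.8·12.4/8.72 = 13.1376.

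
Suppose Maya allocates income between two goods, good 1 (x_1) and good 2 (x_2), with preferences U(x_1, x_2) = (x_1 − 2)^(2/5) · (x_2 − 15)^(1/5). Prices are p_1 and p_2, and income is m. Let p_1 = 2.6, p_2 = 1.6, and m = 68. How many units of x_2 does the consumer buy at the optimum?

x_2* = 23.0833

Let x_1' = x_1−2, x_2' = x_2−15. MRS = 2·x_2'/x_1' = p_1/p_2.
After buying the subsistence bundle (2, 15), a share 2/3 of the remaining income goes to x_1: x_1* = 2 + 2/3·(m − 2p_1 − 15p_2)/p_1.
Discretionary income = 68 − 2·2.6 − 15·1.6 = 38.8; x_2* = 15 + 1/3·38.8/1.6 = 23.0833.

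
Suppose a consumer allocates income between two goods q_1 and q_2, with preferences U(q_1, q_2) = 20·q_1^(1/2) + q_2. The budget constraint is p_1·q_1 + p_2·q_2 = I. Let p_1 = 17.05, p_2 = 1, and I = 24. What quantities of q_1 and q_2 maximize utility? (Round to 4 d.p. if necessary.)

Plugging in: q_1* = (10·1/17.05)² = 0.344, q_2* = 18.1349.

q_1* = 0.344, q_2* = 18.1349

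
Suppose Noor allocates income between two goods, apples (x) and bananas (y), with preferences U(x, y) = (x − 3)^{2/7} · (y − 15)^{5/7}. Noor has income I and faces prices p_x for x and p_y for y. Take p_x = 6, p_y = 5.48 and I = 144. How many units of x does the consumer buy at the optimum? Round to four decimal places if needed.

x* = 5.0857

Let x' = x−3, y' = y−15. MRS = (2/5)·y'/x' = p_x/p_y.
Substituting into the budget: x* = 3 + 2/7·(I − 3·p_x − 15·p_y)/p_x, and y* = 15 + 5/7·(…)/p_y.
Discretionary income = 144 − 3·6 − 15·5.48 = 43.8; x* = 3 + 2/7·43.8/6 = 5.0857.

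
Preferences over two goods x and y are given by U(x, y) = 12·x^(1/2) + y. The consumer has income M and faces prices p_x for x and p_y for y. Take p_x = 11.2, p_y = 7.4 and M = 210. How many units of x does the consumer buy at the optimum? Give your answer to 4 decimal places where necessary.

x* = 15.7156

Plugging in: x* = (6·7.4/11.2)² = 15.7156.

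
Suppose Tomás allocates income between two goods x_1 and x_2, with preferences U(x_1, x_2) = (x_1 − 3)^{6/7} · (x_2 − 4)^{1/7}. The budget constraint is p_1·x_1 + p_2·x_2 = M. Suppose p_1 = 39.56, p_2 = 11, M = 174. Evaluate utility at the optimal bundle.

V = 0.228

MRS = 6·(x_2−4)/(x_1−3). Tangency with p_1/p_2 gives x_2−4 = (1/6)·(p_1/p_2)·(x_1−3).
After buying the subsistence bundle (3, 4), a share 6/7 of the remaining income goes to x_1: x_1* = 3 + 6/7·(M − 3p_1 − 4p_2)/p_1.
Discretionary income = 174 − 3·39.56 − 4·11 = 11.32; x_1* = 3 + 6/7·11.32/39.56 = 3.2453; x_2* = 4 + 1/7·11.32/11 = 4.147.
Utility at the optimum: U(3.2453, 4.147) = 0.228.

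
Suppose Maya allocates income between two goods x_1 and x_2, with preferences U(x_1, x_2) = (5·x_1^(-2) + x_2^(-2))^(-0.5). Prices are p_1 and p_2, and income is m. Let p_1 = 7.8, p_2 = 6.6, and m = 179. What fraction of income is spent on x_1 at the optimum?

share on x_1 = 0.6565

MRS = MU_x_1/MU_x_2 = 5·(x_2/x_1)^(3). Set equal to p_1/p_2.
Solve for the ratio: x_2/x_1 = [(1/5)·p_1/p_2]^(1/3).
Substitute x_2 = (x_2/x_1)·x_1 into the budget: x_1* = m/(p_1 + p_2·(x_2/x_1)).
Numerically x_2/x_1 = 0.618292, so x_1* = 179/(7.8 + 6.6·0.618292) = 15.0664 and x_2* = 0.618292·15.0664 = 9.3154.
Expenditure on x_1: 7.8·15.0664 = 117.5181; share = 0.6565.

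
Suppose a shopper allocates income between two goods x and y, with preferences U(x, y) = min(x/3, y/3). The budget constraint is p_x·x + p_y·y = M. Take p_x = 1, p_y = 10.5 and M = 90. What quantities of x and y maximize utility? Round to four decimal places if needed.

x* = 7.8261, y* = 7.8261

With perfect complements, no substitution: consume in ratio x:y = 3:3.
Budget: p_x·x + p_y·x = M, so (3·p_x + 3·p_y)·x = 3·M.
Demand: x*(p_x,p_y,M) = 3·M/(3·p_x + 3·p_y), y* = 3·M/(3·p_x + 3·p_y).
Here 3·1 + 3·10.5 = 34.5, giving x* = 7.8261 and y* = 7.8261.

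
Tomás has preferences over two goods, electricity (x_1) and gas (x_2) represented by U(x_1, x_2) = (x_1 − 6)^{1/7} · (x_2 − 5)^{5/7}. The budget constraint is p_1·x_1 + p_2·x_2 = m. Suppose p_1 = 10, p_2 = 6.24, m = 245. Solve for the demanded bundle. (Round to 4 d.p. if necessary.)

Let x_1' = x_1−6, x_2' = x_2−5. MRS = (1/5)·x_2'/x_1' = p_1/p_2.
Substituting into the budget: x_1* = 6 + 1/6·(m − 6·p_1 − 5·p_2)/p_1, and x_2* = 5 + 5/6·(…)/p_2.
Discretionary income = 245 − 6·10 − 5·6.24 = 153.8; x_1* = 6 + 1/6·153.8/10 = 8.5633; x_2* = 5 + 5/6·153.8/6.24 = 25.5395.

x_1* = 8.5633, x_2* = 25.5395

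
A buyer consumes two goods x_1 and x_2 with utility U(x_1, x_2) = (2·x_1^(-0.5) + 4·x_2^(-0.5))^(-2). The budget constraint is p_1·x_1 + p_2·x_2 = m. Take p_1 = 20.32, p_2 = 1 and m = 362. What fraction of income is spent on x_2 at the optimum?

Numerically x_2/x_1 = 11.820499, so x_1* = 362/(20.32 + 1·11.820499) = 11.263 and x_2* = 11.820499·11.263 = 133.1349.
Expenditure on x_2: 1·133.1349 = 133.1349; share = 0.3678.

share on x_2 = 0.3678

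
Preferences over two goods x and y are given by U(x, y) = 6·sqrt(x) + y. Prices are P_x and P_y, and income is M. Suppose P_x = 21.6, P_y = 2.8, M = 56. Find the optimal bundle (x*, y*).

Set MRS = P_x/P_y: 3·x^(−1/2) = P_x/P_y.
Thus x* = (3·P_y/P_x)² — independent of M — with the rest of income spent on y.
Plugging in: x* = (3·2.8/21.6)² = 0.1512, y* = 18.8333.

x* = 0.1512, y* = 18.8333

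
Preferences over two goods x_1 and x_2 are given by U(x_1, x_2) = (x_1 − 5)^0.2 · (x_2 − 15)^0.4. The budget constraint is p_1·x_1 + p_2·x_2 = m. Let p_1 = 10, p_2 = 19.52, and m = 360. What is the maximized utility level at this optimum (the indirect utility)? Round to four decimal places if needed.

V = 0.7232

After buying the subsistence bundle (5, 15), a share 1/3 of the remaining income goes to x_1: x_1* = 5 + 1/3·(m − 5p_1 − 15p_2)/p_1.
Discretionary income = 360 − 5·10 − 15·19.52 = 17.2; x_1* = 5 + 1/3·17.2/10 = 5.5733; x_2* = 15 + 2/3·17.2/19.52 = 15.5874.
Utility at the optimum: U(5.5733, 15.5874) = 0.7232.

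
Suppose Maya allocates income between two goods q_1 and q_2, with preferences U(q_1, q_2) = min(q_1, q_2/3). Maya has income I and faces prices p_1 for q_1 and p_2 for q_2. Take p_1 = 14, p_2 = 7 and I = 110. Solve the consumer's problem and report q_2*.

With perfect complements, no substitution: consume in ratio q_1:q_2 = 1:3.
Budget: p_1·q_1 + p_2·3·q_1 = I, so (p_1 + 3·p_2)·q_1 = I.
Demand: q_1*(p_1,p_2,I) = I/(p_1 + 3·p_2), q_2* = 3·I/(p_1 + 3·p_2).
Here 14 + 3·7 = 35, giving q_2* = 9.4286.

q_2* = 9.4286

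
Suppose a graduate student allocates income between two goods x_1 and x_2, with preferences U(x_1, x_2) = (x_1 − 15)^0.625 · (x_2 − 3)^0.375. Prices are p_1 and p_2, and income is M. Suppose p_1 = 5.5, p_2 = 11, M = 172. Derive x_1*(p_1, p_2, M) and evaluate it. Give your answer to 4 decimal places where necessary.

MRS = (5/3)·(x_2−3)/(x_1−15). Tangency with p_1/p_2 gives x_2−3 = (3/5)·(p_1/p_2)·(x_1−15).
Substituting into the budget: x_1* = 15 + 0.625·(M − 15·p_1 − 3·p_2)/p_1, and x_2* = 3 + 0.375·(…)/p_2.
Discretionary income = 172 − 15·5.5 − 3·11 = 56.5; x_1* = 15 + 0.625·56.5/5.5 = 21.4205.

x_1* = 21.4205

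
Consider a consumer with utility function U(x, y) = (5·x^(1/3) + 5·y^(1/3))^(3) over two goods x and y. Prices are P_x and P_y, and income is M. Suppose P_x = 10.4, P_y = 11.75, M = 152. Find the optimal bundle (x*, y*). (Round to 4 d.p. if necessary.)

x* = 7.5306, y* = 6.2708

MRS = MU_x/MU_y = (y/x)^(2/3). Set equal to P_x/P_y.
Solve for the ratio: y/x = [P_x/P_y]^(1.5).
Substitute y = (y/x)·x into the budget: x* = M/(P_x + P_y·(y/x)).
Numerically y/x = 0.832709, so x* = 152/(10.4 + 11.75·0.832709) = 7.5306 and y* = 0.832709·7.5306 = 6.2708.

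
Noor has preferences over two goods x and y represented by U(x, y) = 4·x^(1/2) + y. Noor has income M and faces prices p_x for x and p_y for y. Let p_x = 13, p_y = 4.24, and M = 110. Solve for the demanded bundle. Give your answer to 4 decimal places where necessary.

x* = 0.4255, y* = 24.6388

Thus x* = (2·p_y/p_x)² — independent of M — with the rest of income spent on y.
Plugging in: x* = (2·4.24/13)² = 0.4255, y* = 24.6388.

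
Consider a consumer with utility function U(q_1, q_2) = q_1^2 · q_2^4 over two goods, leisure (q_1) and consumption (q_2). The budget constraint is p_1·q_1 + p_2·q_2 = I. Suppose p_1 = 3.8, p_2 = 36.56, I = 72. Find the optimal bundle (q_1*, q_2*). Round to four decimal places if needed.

q_1* = 6.3158, q_2* = 1.3129

MU_q_1/MU_q_2 = (2·q_2)/(4·q_1); tangency sets this equal to p_1/p_2.
Rearranging, p_2·q_2 = 2·p_1·q_1. Substituting into the budget gives p_1·q_1·(1 + 2) = I.
Demand: q_1*(p_1,p_2,I) = 1/3·I/p_1 and q_2* = 2/3·I/p_2.
At p_1=3.8, p_2=36.56, I=72: q_1* = 1/3·72/3.8 = 6.3158, q_2* = 1.3129.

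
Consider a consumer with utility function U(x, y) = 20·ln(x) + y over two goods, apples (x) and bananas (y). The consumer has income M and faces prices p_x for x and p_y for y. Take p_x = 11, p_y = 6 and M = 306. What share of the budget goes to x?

Set MRS = p_x/p_y: (20/x)/1 = p_x/p_y.
So x*(p_x,p_y) = 20·p_y/p_x, independent of income; and y* = (M − 20·p_y)/p_y.
At the given prices: x* = 20·6/11 = 10.9091, and y* = 31.
Expenditure on x: 11·10.9091 = 120; share = 0.3922.

share on x = 0.3922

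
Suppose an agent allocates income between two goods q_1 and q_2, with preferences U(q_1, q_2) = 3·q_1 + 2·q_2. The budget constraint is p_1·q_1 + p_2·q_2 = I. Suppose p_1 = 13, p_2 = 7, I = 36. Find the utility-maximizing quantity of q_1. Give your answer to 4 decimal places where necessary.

q_1* = 0

Linear utility — the consumer picks whichever good has higher MU/price: 3/13 = 0.2308 vs 2/7 = 0.2857.
q_2 gives more utility per dollar, so spend all income on q_2: q_2* = I/p_2, q_1* = 0.
Numerically: q_1* = 0, q_2* = 5.1429.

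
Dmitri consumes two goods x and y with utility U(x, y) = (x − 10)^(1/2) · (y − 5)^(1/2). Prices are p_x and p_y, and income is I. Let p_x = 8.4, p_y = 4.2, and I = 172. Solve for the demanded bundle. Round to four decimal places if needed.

x* = 13.9881, y* = 12.9762

MRS = (y−5)/(x−10). Tangency with p_x/p_y gives y−5 = (p_x/p_y)·(x−10).
Substituting into the budget: x* = 10 + 0.5·(I − 10·p_x − 5·p_y)/p_x, and y* = 5 + 0.5·(…)/p_y.
Discretionary income = 172 − 10·8.4 − 5·4.2 = 67; x* = 10 + 0.5·67/8.4 = 13.9881; y* = 5 + 0.5·67/4.2 = 12.9762.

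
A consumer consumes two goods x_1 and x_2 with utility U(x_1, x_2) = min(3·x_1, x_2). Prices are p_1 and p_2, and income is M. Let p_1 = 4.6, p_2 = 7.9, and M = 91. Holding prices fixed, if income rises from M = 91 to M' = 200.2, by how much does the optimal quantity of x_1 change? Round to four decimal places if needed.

Δx_1* = 3.8587

Demand: x_1*(p_1,p_2,M) = M/(p_1 + 3·p_2), x_2* = 3·M/(p_1 + 3·p_2).
Here 4.6 + 3·7.9 = 28.3, giving x_1* = 3.2155.
At M' = 200.2: x_1* = 7.0742. Change: 7.0742 − 3.2155 = 3.8587.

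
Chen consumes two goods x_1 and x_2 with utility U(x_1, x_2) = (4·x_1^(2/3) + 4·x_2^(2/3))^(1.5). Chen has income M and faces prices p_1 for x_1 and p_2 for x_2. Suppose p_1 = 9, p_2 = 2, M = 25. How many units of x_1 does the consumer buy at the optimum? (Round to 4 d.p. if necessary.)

x_1* = 0.1307

MRS = MU_x_1/MU_x_2 = (x_2/x_1)^(1/3). Set equal to p_1/p_2.
Solve for the ratio: x_2/x_1 = [p_1/p_2]^(3).
With the ratio pinned down, the budget gives x_1* = M/(p_1 + p_2·(x_2/x_1)) and x_2* = (x_2/x_1)·x_1*.
Numerically x_2/x_1 = 91.125, so x_1* = 25/(9 + 2·91.125) = 0.1307.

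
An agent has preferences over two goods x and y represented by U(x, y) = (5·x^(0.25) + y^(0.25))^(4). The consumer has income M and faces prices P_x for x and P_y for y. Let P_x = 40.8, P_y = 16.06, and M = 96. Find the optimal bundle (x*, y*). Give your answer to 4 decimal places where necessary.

MU_x ∝ 5·x^(-0.75), MU_y ∝ y^(-0.75), so MRS = 5·(y/x)^(0.75) = P_x/P_y.
Solve for the ratio: y/x = [(1/5)·P_x/P_y]^(4/3).
Substitute y = (y/x)·x into the budget: x* = M/(P_x + P_y·(y/x)).
Numerically y/x = 0.40544, so x* = 96/(40.8 + 16.06·0.40544) = 2.0291 and y* = 0.40544·2.0291 = 0.8227.

x* = 2.0291, y* = 0.8227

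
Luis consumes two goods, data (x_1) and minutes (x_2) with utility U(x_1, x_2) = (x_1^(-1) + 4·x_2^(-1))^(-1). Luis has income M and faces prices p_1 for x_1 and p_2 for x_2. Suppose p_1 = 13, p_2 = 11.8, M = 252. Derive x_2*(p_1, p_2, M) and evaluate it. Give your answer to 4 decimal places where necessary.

Numerically x_2/x_1 = 2.099233, so x_1* = 252/(13 + 11.8·2.099233) = 6.6718 and x_2* = 2.099233·6.6718 = 14.0057.

x_2* = 14.0057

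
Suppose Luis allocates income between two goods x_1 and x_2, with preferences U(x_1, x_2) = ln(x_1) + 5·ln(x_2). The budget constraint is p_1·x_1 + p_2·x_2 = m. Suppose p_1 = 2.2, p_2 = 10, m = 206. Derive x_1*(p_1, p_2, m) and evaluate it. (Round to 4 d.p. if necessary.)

The MRS is (1/5)·x_2/x_1. Set MRS = p_1/p_2.
Rearranging, p_2·x_2 = 5·p_1·x_1. Substituting into the budget gives p_1·x_1·(1 + 5) = m.
Demand: x_1*(p_1,p_2,m) = 1/6·m/p_1 and x_2* = 5/6·m/p_2.
At p_1=2.2, p_2=10, m=206: x_1* = 1/6·206/2.2 = 15.6061.

x_1* = 15.6061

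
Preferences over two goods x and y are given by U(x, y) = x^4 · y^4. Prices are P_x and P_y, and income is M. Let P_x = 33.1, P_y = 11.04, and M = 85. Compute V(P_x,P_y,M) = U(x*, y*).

Tangency: MRS = y/x = P_x/P_y.
So 4·P_y·y = 4·P_x·x; combined with the budget, a share 0.5 of income goes to x.
Demand: x*(P_x,P_y,M) = 0.5·M/P_x and y* = 0.5·M/P_y.
At P_x=33.1, P_y=11.04, M=85: x* = 0.5·85/33.1 = 1.284, y* = 3.8496.
Utility at the optimum: U(1.284, 3.8496) = 596.9297.

V = 596.9297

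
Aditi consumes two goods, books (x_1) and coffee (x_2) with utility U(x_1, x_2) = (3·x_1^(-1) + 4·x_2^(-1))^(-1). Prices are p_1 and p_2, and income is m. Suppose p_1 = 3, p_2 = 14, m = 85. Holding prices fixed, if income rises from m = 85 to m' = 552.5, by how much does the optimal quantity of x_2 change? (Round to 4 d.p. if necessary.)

MU_x_1 ∝ 3·x_1^(-2), MU_x_2 ∝ 4·x_2^(-2), so MRS = (3/4)·(x_2/x_1)^(2) = p_1/p_2.
Solve for the ratio: x_2/x_1 = [(4/3)·p_1/p_2]^(0.5).
Substitute x_2 = (x_2/x_1)·x_1 into the budget: x_1* = m/(p_1 + p_2·(x_2/x_1)).
Numerically x_2/x_1 = 0.534522, so x_1* = 85/(3 + 14·0.534522) = 8.1081 and x_2* = 0.534522·8.1081 = 4.334.
At m' = 552.5: x_2* = 28.1708. Change: 28.1708 − 4.334 = 23.8369.

Δx_2* = 23.8369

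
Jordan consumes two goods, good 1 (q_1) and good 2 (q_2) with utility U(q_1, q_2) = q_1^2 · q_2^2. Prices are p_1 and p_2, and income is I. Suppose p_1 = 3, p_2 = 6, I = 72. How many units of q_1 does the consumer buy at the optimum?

q_1* = 12

Tangency: MRS = q_2/q_1 = p_1/p_2.
Rearranging, p_2·q_2 = p_1·q_1. Substituting into the budget gives p_1·q_1·(1 + 1) = I.
Demand: q_1*(p_1,p_2,I) = 0.5·I/p_1 and q_2* = 0.5·I/p_2.
At p_1=3, p_2=6, I=72: q_1* = 0.5·72/3 = 12.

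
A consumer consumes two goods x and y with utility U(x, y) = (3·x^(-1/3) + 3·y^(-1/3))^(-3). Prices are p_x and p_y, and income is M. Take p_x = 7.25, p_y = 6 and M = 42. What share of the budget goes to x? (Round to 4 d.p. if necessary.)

From the CES first-order condition, (y/x)^(4/3) = p_x/p_y.
Solve for the ratio: y/x = [p_x/p_y]^(0.75).
Substitute y = (y/x)·x into the budget: x* = M/(p_x + p_y·(y/x)).
Numerically y/x = 1.152498, so x* = 42/(7.25 + 6·1.152498) = 2.9651 and y* = 1.152498·2.9651 = 3.4172.
Expenditure on x: 7.25·2.9651 = 21.4967; share = 0.5118.

share on x = 0.5118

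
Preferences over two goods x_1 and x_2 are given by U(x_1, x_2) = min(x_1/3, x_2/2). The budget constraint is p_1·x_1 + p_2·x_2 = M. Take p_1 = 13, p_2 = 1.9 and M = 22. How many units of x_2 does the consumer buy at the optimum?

With perfect complements, no substitution: consume in ratio x_1:x_2 = 3:2.
Budget: p_1·x_1 + p_2·(2/3)·x_1 = M, so (3·p_1 + 2·p_2)·x_1 = 3·M.
Demand: x_1*(p_1,p_2,M) = 3·M/(3·p_1 + 2·p_2), x_2* = 2·M/(3·p_1 + 2·p_2).
Here 3·13 + 2·1.9 = 42.8, giving x_2* = 1.028.

x_2* = 1.028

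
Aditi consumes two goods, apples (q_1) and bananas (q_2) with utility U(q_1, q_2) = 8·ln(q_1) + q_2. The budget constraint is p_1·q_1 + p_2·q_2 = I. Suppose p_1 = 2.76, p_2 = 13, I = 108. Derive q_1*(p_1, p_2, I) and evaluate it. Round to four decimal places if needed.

q_1* = 37.6812

So q_1*(p_1,p_2) = 8·p_2/p_1, independent of income; and q_2* = (I − 8·p_2)/p_2.
At the given prices: q_1* = 8·13/2.76 = 37.6812.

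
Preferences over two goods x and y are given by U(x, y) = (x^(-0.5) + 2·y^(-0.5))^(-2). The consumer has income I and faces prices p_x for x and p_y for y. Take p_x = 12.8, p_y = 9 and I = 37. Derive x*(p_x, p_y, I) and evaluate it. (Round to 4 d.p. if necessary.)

x* = 1.1987

MRS = MU_x/MU_y = (1/2)·(y/x)^(1.5). Set equal to p_x/p_y.
Hence y/x = (2·p_x/p_y)^(1/(1.5)), i.e. raised to the 2/3 power.
With the ratio pinned down, the budget gives x* = I/(p_x + p_y·(y/x)) and y* = (y/x)·x*.
Numerically y/x = 2.007544, so x* = 37/(12.8 + 9·2.007544) = 1.1987.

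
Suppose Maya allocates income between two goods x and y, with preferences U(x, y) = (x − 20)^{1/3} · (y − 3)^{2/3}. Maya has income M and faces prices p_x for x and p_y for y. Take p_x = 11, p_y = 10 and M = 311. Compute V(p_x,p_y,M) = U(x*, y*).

This is Cobb-Douglas in (x−20, y−3): tangency gives 1/3·p_y·(y−3) = 2/3·p_x·(x−20).
After buying the subsistence bundle (20, 3), a share 1/3 of the remaining income goes to x: x* = 20 + 1/3·(M − 20p_x − 3p_y)/p_x.
Discretionary income = 311 − 20·11 − 3·10 = 61; x* = 20 + 1/3·61/11 = 21.8485; y* = 3 + 2/3·61/10 = 7.0667.
Utility at the optimum: U(21.8485, 7.0667) = 3.1268.

V = 3.1268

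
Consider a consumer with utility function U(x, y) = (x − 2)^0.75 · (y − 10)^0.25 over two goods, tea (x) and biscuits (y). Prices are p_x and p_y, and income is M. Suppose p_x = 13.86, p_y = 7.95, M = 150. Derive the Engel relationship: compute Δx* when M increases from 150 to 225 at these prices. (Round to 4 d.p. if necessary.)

Δx* = 4.0584

Let x' = x−2, y' = y−10. MRS = 3·y'/x' = p_x/p_y.
After buying the subsistence bundle (2, 10), a share 0.75 of the remaining income goes to x: x* = 2 + 0.75·(M − 2p_x − 10p_y)/p_x.
Discretionary income = 150 − 2·13.86 − 10·7.95 = 42.78; x* = 2 + 0.75·42.78/13.86 = 4.3149.
At M' = 225: x* = 8.3734. Change: 8.3734 − 4.3149 = 4.0584.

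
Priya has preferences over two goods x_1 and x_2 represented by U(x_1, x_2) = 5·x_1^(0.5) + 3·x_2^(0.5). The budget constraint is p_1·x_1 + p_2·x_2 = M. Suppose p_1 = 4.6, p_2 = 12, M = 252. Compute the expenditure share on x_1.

share on x_1 = 0.8787

From the CES first-order condition, (5/3)·(x_2/x_1)^(0.5) = p_1/p_2.
Solve for the ratio: x_2/x_1 = [(3/5)·p_1/p_2]^(2).
Substitute x_2 = (x_2/x_1)·x_1 into the budget: x_1* = M/(p_1 + p_2·(x_2/x_1)).
Numerically x_2/x_1 = 0.0529, so x_1* = 252/(4.6 + 12·0.0529) = 48.1394 and x_2* = 0.0529·48.1394 = 2.5466.
Expenditure on x_1: 4.6·48.1394 = 221.4411; share = 0.8787.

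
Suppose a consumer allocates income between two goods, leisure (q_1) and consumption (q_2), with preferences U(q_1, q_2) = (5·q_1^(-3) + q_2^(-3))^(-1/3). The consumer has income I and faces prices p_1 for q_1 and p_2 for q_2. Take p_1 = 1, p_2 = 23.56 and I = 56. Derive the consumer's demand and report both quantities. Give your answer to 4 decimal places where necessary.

q_1* = 6.87, q_2* = 2.0853

MRS = MU_q_1/MU_q_2 = 5·(q_2/q_1)^(4). Set equal to p_1/p_2.
Solve for the ratio: q_2/q_1 = [(1/5)·p_1/p_2]^(0.25).
With the ratio pinned down, the budget gives q_1* = I/(p_1 + p_2·(q_2/q_1)) and q_2* = (q_2/q_1)·q_1*.
Numerically q_2/q_1 = 0.303538, so q_1* = 56/(1 + 23.56·0.303538) = 6.87 and q_2* = 0.303538·6.87 = 2.0853.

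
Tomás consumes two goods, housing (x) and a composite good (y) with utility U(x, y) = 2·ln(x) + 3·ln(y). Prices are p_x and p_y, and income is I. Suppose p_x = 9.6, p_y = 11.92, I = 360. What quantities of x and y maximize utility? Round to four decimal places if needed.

x* = 15, y* = 18.1208

MU_x/MU_y = (2·y)/(3·x); tangency sets this equal to p_x/p_y.
So 2·p_y·y = 3·p_x·x; combined with the budget, a share 0.4 of income goes to x.
Demand: x*(p_x,p_y,I) = 0.4·I/p_x and y* = 0.6·I/p_y.
At p_x=9.6, p_y=11.92, I=360: x* = 0.4·360/9.6 = 15, y* = 18.1208.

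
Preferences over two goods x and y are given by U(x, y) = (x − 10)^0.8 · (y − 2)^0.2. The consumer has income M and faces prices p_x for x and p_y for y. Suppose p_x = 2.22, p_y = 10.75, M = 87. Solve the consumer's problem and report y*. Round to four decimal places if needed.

Let x' = x−10, y' = y−2. MRS = 4·y'/x' = p_x/p_y.
After buying the subsistence bundle (10, 2), a share 0.8 of the remaining income goes to x: x* = 10 + 0.8·(M − 10p_x − 2p_y)/p_x.
Discretionary income = 87 − 10·2.22 − 2·10.75 = 43.3; y* = 2 + 0.2·43.3/10.75 = 2.8056.

y* = 2.8056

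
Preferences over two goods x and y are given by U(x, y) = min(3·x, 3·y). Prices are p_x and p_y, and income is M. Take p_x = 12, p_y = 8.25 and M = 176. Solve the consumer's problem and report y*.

y* = 8.6914

Leontief preferences: the optimum is at the kink where x/3 = y/3, i.e. y = x.
Budget: p_x·x + p_y·x = M, so (3·p_x + 3·p_y)·x = 3·M.
Demand: x*(p_x,p_y,M) = 3·M/(3·p_x + 3·p_y), y* = 3·M/(3·p_x + 3·p_y).
Here 3·12 + 3·8.25 = 60.75, giving y* = 8.6914.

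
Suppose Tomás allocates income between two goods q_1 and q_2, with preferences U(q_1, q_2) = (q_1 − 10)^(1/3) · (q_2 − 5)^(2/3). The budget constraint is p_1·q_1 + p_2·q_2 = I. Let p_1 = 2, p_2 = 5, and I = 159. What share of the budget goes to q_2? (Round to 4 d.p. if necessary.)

MRS = (1/2)·(q_2−5)/(q_1−10). Tangency with p_1/p_2 gives q_2−5 = 2·(p_1/p_2)·(q_1−10).
Substituting into the budget: q_1* = 10 + 1/3·(I − 10·p_1 − 5·p_2)/p_1, and q_2* = 5 + 2/3·(…)/p_2.
Discretionary income = 159 − 10·2 − 5·5 = 114; q_1* = 10 + 1/3·114/2 = 29; q_2* = 5 + 2/3·114/5 = 20.2.
Expenditure on q_2: 5·20.2 = 101; share = 0.6352.

share on q_2 = 0.6352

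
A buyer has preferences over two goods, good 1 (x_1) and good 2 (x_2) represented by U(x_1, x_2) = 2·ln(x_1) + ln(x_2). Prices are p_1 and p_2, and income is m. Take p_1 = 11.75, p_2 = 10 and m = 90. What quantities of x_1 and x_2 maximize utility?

x_1* = 5.1064, x_2* = 3

The MRS is 2·x_2/x_1. Set MRS = p_1/p_2.
So 2·p_2·x_2 = p_1·x_1; combined with the budget, a share 2/3 of income goes to x_1.
Demand: x_1*(p_1,p_2,m) = 2/3·m/p_1 and x_2* = 1/3·m/p_2.
At p_1=11.75, p_2=10, m=90: x_1* = 2/3·90/11.75 = 5.1064, x_2* = 3.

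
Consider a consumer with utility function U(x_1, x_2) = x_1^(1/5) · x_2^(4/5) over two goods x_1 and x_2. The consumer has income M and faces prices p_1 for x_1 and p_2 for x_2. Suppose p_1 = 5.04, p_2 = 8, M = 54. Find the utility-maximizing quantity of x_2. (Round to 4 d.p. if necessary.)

The MRS is (1/4)·x_2/x_1. Set MRS = p_1/p_2.
Rearranging, p_2·x_2 = 4·p_1·x_1. Substituting into the budget gives p_1·x_1·(1 + 4) = M.
Demand: x_1*(p_1,p_2,M) = 0.2·M/p_1 and x_2* = 0.8·M/p_2.
At p_1=5.04, p_2=8, M=54: x_2* = 0.8·54/8 = 5.4.

x_2* = 5.4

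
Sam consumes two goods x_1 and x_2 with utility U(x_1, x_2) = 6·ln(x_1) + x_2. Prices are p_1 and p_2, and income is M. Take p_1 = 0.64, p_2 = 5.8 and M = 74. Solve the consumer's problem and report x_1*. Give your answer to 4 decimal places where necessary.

x_1* = 54.375

Set MRS = p_1/p_2: (6/x_1)/1 = p_1/p_2.
So x_1*(p_1,p_2) = 6·p_2/p_1, independent of income; and x_2* = (M − 6·p_2)/p_2.
At the given prices: x_1* = 6·5.8/0.64 = 54.375.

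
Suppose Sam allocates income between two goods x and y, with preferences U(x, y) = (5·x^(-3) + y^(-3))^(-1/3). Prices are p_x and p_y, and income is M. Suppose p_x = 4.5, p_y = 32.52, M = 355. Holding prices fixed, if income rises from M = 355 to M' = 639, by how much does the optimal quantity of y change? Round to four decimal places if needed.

From the CES first-order condition, 5·(y/x)^(4) = p_x/p_y.
Solve for the ratio: y/x = [(1/5)·p_x/p_y]^(0.25).
Substitute y = (y/x)·x into the budget: x* = M/(p_x + p_y·(y/x)).
Numerically y/x = 0.407871, so x* = 355/(4.5 + 32.52·0.407871) = 19.9843 and y* = 0.407871·19.9843 = 8.151.
At M' = 639: y* = 14.6718. Change: 14.6718 − 8.151 = 6.5208.

Δy* = 6.5208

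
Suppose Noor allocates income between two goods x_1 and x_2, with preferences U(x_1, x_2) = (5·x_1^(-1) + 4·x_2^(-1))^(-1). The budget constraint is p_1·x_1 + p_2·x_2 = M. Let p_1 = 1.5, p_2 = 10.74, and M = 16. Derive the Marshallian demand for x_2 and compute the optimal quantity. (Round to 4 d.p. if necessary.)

MU_x_1 ∝ 5·x_1^(-2), MU_x_2 ∝ 4·x_2^(-2), so MRS = (5/4)·(x_2/x_1)^(2) = p_1/p_2.
Solve for the ratio: x_2/x_1 = [(4/5)·p_1/p_2]^(0.5).
Substitute x_2 = (x_2/x_1)·x_1 into the budget: x_1* = M/(p_1 + p_2·(x_2/x_1)).
Numerically x_2/x_1 = 0.334263, so x_1* = 16/(1.5 + 10.74·0.334263) = 3.1434 and x_2* = 0.334263·3.1434 = 1.0507.

x_2* = 1.0507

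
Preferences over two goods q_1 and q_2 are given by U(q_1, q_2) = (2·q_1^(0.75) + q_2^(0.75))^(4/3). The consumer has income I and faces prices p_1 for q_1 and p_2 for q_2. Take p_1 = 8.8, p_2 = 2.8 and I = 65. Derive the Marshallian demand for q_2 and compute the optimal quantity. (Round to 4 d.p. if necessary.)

MRS = MU_q_1/MU_q_2 = 2·(q_2/q_1)^(0.25). Set equal to p_1/p_2.
Solve for the ratio: q_2/q_1 = [(1/2)·p_1/p_2]^(4).
Substitute q_2 = (q_2/q_1)·q_1 into the budget: q_1* = I/(p_1 + p_2·(q_2/q_1)).
Numerically q_2/q_1 = 6.097876, so q_1* = 65/(8.8 + 2.8·6.097876) = 2.5122 and q_2* = 6.097876·2.5122 = 15.3189.

q_2* = 15.3189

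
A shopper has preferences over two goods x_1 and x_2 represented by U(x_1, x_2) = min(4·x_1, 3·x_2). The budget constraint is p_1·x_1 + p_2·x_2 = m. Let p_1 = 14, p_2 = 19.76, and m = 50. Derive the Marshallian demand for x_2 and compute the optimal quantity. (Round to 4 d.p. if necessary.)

With perfect complements, no substitution: consume in ratio x_1:x_2 = 3:4.
Budget: p_1·x_1 + p_2·(4/3)·x_1 = m, so (3·p_1 + 4·p_2)·x_1 = 3·m.
Demand: x_1*(p_1,p_2,m) = 3·m/(3·p_1 + 4·p_2), x_2* = 4·m/(3·p_1 + 4·p_2).
Here 3·14 + 4·19.76 = 121.04, giving x_2* = 1.6523.

x_2* = 1.6523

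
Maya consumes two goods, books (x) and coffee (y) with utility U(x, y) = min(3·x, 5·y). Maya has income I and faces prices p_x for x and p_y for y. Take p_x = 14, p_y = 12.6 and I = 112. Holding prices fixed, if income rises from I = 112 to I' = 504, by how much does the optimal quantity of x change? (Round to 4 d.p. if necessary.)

With perfect complements, no substitution: consume in ratio x:y = 5:3.
Budget: p_x·x + p_y·(3/5)·x = I, so (5·p_x + 3·p_y)·x = 5·I.
Demand: x*(p_x,p_y,I) = 5·I/(5·p_x + 3·p_y), y* = 3·I/(5·p_x + 3·p_y).
Here 5·14 + 3·12.6 = 107.8, giving x* = 5.1948.
At I' = 504: x* = 23.3766. Change: 23.3766 − 5.1948 = 18.1818.

Δx* = 18.1818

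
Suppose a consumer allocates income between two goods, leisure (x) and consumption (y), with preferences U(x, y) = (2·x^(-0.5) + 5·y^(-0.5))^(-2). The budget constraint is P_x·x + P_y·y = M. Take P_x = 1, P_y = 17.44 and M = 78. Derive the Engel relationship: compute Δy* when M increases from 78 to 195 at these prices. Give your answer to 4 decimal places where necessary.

Δy* = 5.5474

MU_x ∝ 2·x^(-1.5), MU_y ∝ 5·y^(-1.5), so MRS = (2/5)·(y/x)^(1.5) = P_x/P_y.
Solve for the ratio: y/x = [(5/2)·P_x/P_y]^(2/3).
Substitute y = (y/x)·x into the budget: x* = M/(P_x + P_y·(y/x)).
Numerically y/x = 0.273902, so x* = 78/(1 + 17.44·0.273902) = 13.5022 and y* = 0.273902·13.5022 = 3.6983.
At M' = 195: y* = 9.2457. Change: 9.2457 − 3.6983 = 5.5474.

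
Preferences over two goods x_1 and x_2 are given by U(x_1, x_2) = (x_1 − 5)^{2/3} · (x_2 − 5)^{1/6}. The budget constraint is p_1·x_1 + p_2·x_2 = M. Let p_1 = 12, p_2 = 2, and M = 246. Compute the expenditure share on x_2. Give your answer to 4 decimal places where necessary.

share on x_2 = 0.1837

MRS = 4·(x_2−5)/(x_1−5). Tangency with p_1/p_2 gives x_2−5 = (1/4)·(p_1/p_2)·(x_1−5).
After buying the subsistence bundle (5, 5), a share 0.8 of the remaining income goes to x_1: x_1* = 5 + 0.8·(M − 5p_1 − 5p_2)/p_1.
Discretionary income = 246 − 5·12 − 5·2 = 176; x_1* = 5 + 0.8·176/12 = 16.7333; x_2* = 5 + 0.2·176/2 = 22.6.
Expenditure on x_2: 2·22.6 = 45.2; share = 0.1837.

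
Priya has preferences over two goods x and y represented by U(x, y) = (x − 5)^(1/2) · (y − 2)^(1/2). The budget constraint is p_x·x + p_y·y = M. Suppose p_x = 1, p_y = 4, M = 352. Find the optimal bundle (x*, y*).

x* = 174.5, y* = 44.375

Substituting into the budget: x* = 5 + 0.5·(M − 5·p_x − 2·p_y)/p_x, and y* = 2 + 0.5·(…)/p_y.
Discretionary income = 352 − 5·1 − 2·4 = 339; x* = 5 + 0.5·339/1 = 174.5; y* = 2 + 0.5·339/4 = 44.375.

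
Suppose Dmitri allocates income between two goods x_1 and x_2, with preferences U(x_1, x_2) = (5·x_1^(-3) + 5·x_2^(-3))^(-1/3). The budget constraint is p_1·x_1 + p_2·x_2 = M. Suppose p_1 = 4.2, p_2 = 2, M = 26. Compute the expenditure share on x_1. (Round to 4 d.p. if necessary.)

MU_x_1 ∝ 5·x_1^(-4), MU_x_2 ∝ 5·x_2^(-4), so MRS = (x_2/x_1)^(4) = p_1/p_2.
Solve for the ratio: x_2/x_1 = [p_1/p_2]^(0.25).
With the ratio pinned down, the budget gives x_1* = M/(p_1 + p_2·(x_2/x_1)) and x_2* = (x_2/x_1)·x_1*.
Numerically x_2/x_1 = 1.203801, so x_1* = 26/(4.2 + 2·1.203801) = 3.9349 and x_2* = 1.203801·3.9349 = 4.7368.
Expenditure on x_1: 4.2·3.9349 = 16.5264; share = 0.6356.

share on x_1 = 0.6356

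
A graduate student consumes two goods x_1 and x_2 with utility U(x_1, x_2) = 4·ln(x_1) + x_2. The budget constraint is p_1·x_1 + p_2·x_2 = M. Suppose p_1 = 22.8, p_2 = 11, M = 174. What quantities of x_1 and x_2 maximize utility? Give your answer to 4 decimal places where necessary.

x_1* = 1.9298, x_2* = 11.8182

MU_x_1 = 4/x_1, MU_x_2 = 1. Tangency: 4/x_1 = p_1/p_2.
So x_1*(p_1,p_2) = 4·p_2/p_1, independent of income; and x_2* = (M − 4·p_2)/p_2.
At the given prices: x_1* = 4·11/22.8 = 1.9298, and x_2* = 11.8182.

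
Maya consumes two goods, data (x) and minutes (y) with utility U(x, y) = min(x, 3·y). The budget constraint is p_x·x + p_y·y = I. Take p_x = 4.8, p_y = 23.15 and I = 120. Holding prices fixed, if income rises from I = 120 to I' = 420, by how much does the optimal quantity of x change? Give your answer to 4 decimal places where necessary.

Leontief preferences: the optimum is at the kink where x/3 = y/1, i.e. y = (1/3)·x.
Budget: p_x·x + p_y·(1/3)·x = I, so (3·p_x + p_y)·x = 3·I.
Demand: x*(p_x,p_y,I) = 3·I/(3·p_x + p_y), y* = I/(3·p_x + p_y).
Here 3·4.8 + 23.15 = 37.55, giving x* = 9.5872.
At I' = 420: x* = 33.5553. Change: 33.5553 − 9.5872 = 23.968.

Δx* = 23.968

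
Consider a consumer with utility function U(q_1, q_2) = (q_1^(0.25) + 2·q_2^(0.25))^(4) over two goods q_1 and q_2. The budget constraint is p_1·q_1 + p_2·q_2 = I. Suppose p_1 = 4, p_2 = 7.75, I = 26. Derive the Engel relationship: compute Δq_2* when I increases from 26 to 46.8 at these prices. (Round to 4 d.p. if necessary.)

MU_q_1 ∝ q_1^(-0.75), MU_q_2 ∝ 2·q_2^(-0.75), so MRS = (1/2)·(q_2/q_1)^(0.75) = p_1/p_2.
Solve for the ratio: q_2/q_1 = [2·p_1/p_2]^(4/3).
With the ratio pinned down, the budget gives q_1* = I/(p_1 + p_2·(q_2/q_1)) and q_2* = (q_2/q_1)·q_1*.
Numerically q_2/q_1 = 1.04324, so q_1* = 26/(4 + 7.75·1.04324) = 2.1514 and q_2* = 1.04324·2.1514 = 2.2444.
At I' = 46.8: q_2* = 4.04. Change: 4.04 − 2.2444 = 1.7955.

Δq_2* = 1.7955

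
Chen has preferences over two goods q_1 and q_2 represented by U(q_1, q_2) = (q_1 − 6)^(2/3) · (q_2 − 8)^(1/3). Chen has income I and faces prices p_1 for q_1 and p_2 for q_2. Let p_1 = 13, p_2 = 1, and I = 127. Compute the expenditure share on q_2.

share on q_2 = 0.1706

Substituting into the budget: q_1* = 6 + 2/3·(I − 6·p_1 − 8·p_2)/p_1, and q_2* = 8 + 1/3·(…)/p_2.
Discretionary income = 127 − 6·13 − 8·1 = 41; q_1* = 6 + 2/3·41/13 = 8.1026; q_2* = 8 + 1/3·41/1 = 21.6667.
Expenditure on q_2: 1·21.6667 = 21.6667; share = 0.1706.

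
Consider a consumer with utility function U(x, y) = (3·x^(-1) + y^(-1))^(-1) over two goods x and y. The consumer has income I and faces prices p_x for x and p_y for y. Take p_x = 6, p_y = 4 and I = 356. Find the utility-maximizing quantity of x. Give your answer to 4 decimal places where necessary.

x* = 40.3243

From the CES first-order condition, 3·(y/x)^(2) = p_x/p_y.
Solve for the ratio: y/x = [(1/3)·p_x/p_y]^(0.5).
Substitute y = (y/x)·x into the budget: x* = I/(p_x + p_y·(y/x)).
Numerically y/x = 0.707107, so x* = 356/(6 + 4·0.707107) = 40.3243.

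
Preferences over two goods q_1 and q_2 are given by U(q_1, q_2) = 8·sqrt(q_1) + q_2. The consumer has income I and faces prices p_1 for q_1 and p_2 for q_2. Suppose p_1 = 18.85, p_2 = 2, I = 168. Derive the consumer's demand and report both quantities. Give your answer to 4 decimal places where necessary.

Utility is quasi-linear in q_2; the FOC for q_1 is 4/√q_1 = p_1/p_2.
Solve: √q_1 = 4·p_2/p_1, so q_1*(p_1,p_2) = (4·p_2/p_1)², and q_2* = (I − p_1·q_1*)/p_2.
Plugging in: q_1* = (4·2/18.85)² = 0.1801, q_2* = 82.3024.

q_1* = 0.1801, q_2* = 82.3024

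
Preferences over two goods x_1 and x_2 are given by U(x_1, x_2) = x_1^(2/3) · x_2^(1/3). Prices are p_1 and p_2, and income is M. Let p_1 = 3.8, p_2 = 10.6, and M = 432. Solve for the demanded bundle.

Tangency: MRS = 2·x_2/x_1 = p_1/p_2.
So 2/3·p_2·x_2 = 1/3·p_1·x_1; combined with the budget, a share 2/3 of income goes to x_1.
Demand: x_1*(p_1,p_2,M) = 2/3·M/p_1 and x_2* = 1/3·M/p_2.
At p_1=3.8, p_2=10.6, M=432: x_1* = 2/3·432/3.8 = 75.7895, x_2* = 13.5849.

x_1* = 75.7895, x_2* = 13.5849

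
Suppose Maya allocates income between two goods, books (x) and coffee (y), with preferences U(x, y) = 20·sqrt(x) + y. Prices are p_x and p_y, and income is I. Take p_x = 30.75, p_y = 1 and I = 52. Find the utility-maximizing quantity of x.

x* = 0.1058

Set MRS = p_x/p_y: 10·x^(−1/2) = p_x/p_y.
Solve: √x = 10·p_y/p_x, so x*(p_x,p_y) = (10·p_y/p_x)², and y* = (I − p_x·x*)/p_y.
Plugging in: x* = (10·1/30.75)² = 0.1058.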